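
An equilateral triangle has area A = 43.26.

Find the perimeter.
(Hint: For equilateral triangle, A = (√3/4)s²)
A = (√3/4)s²  ⇒  s² = 4A/√3 = 4·43.26/√3 = 173.04/1.73205 ≈ 99.9047
s ≈ √99.9047 ≈ 9.99523
Perimeter = 3s ≈ 3·9.99523 ≈ 29.9857

Perimeter = 29.99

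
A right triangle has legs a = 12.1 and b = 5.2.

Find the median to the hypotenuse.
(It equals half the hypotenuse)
Hypotenuse c = √(a² + b²) = √(146.41 + 27.04) = √173.45 ≈ 13.17
Median to hypotenuse = c/2 ≈ 13.17/2 ≈ 6.58502

Median = 6.585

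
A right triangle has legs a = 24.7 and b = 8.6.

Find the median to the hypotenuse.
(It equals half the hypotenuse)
Hypotenuse c = √(a² + b²) = √(610.09 + 73.96) = √684.05 ≈ 26.1543
Median to hypotenuse = c/2 ≈ 26.1543/2 ≈ 13.0772

Median = 13.08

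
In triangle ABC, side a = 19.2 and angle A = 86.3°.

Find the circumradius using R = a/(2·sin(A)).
R = a/(2·sin(A)) = 19.2/(2·sin(86.3°))
sin(86.3°) ≈ 0.997916
R ≈ 19.2/(2·0.997916) = 19.2/1.99583 ≈ 9.62005

R = 9.62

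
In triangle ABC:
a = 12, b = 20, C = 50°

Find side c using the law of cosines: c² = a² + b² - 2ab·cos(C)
c² = 12² + 20² − 2·12·20·cos(50°)
cos(50°) ≈ 0.642788
c² ≈ 144 + 400 − 480·(0.642788) ≈ 544 − 308.538 ≈ 235.462
c ≈ √235.462 ≈ 15.3448

c = 15.34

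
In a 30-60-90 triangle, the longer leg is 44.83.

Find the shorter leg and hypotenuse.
In a 30-60-90 triangle the sides are in ratio 1 : √3 : 2, so short leg = long leg/√3 and hypotenuse = 2·(short leg).
Short leg = 44.83/√3 ≈ 44.83/1.73205 ≈ 25.8826
Hypotenuse = 2·25.8826 ≈ 51.7652

Short leg = 25.88, Hypotenuse = 51.77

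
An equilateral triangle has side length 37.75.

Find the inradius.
r = Area/s with s the semi-perimeter.
Area = (√3/4)·37.75² = (√3/4)·1425.0625 ≈ 0.433013·1425.0625 ≈ 617.07
s = 3·37.75/2 = 56.625
r ≈ 617.07/56.625 ≈ 10.8975
(Equivalently r = side/(2√3) = 37.75/3.4641 ≈ 10.8975.)

r = 10.9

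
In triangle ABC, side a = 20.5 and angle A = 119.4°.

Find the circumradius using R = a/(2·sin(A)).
R = a/(2·sin(A)) = 20.5/(2·sin(119.4°))
sin(119.4°) ≈ 0.871214
R ≈ 20.5/(2·0.871214) = 20.5/1.74243 ≈ 11.7652

R = 11.77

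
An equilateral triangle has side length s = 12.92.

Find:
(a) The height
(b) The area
(a) The height splits the triangle into two 30-60-90 halves: h = s·√3/2 = 12.92·1.73205/2 ≈ 22.3781/2 ≈ 11.189
(b) Area = (√3/4)·s² = (√3/4)·12.92² = (√3/4)·166.9264 ≈ 0.433013·166.9264 ≈ 72.2813

Height = 11.19, Area = 72.28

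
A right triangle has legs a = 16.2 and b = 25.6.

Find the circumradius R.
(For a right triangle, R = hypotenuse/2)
Hypotenuse c = √(a² + b²) = √(262.44 + 655.36) = √917.8 ≈ 30.2952
R = c/2 ≈ 30.2952/2 ≈ 15.1476

R = 15.15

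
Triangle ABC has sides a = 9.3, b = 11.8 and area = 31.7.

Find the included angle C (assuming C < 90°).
Area = ½·a·b·sin(C)  ⇒  sin(C) = 2·Area/(a·b) = 2·31.7/(9.3·11.8) = 63.4/109.74 ≈ 0.577729
C = arcsin(0.577729) ≈ 35.291° (taking the acute solution since C < 90°)

C = 35.29°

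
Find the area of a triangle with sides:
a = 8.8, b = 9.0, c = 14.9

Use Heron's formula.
s = (8.8 + 9.0 + 14.9)/2 = 32.7/2 = 16.35
s − a = 7.55, s − b = 7.35, s − c = 1.45
s(s−a)(s−b)(s−c) = 16.35·7.55·7.35·1.45 ≈ 1315.59
Area = √1315.59 ≈ 36.271

Area = 36.27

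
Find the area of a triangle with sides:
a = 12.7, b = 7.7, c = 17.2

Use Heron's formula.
s = (12.7 + 7.7 + 17.2)/2 = 37.6/2 = 18.8
s − a = 6.1, s − b = 11.1, s − c = 1.6
s(s−a)(s−b)(s−c) = 18.8·6.1·11.1·1.6 ≈ 2036.72
Area = √2036.72 ≈ 45.13

Area = 45.13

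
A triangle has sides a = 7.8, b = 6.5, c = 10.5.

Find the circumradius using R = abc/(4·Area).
First find the area with Heron's formula.
s = (7.8 + 6.5 + 10.5)/2 = 12.4
Area = √(s(s−a)(s−b)(s−c)) = √(12.4·4.6·5.9·1.9) ≈ √639.418 ≈ 25.2867
abc = 7.8·6.5·10.5 = 532.35
R = abc/(4·Area) ≈ 532.35/(4·25.2867) = 532.35/101.147 ≈ 5.26314

R = 5.263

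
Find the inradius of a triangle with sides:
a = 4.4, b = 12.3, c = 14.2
r = Area/s where s is the semi-perimeter.
s = (4.4 + 12.3 + 14.2)/2 = 30.9/2 = 15.45
Area = √(s(s−a)(s−b)(s−c)) = √(15.45·11.05·3.15·1.25) ≈ √672.22 ≈ 25.9272
r ≈ 25.9272/15.45 ≈ 1.67814

r = 1.678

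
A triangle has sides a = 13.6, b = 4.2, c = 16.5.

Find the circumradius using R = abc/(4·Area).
First find the area with Heron's formula.
s = (13.6 + 4.2 + 16.5)/2 = 17.15
Area = √(s(s−a)(s−b)(s−c)) = √(17.15·3.55·12.95·0.65) ≈ √512.478 ≈ 22.638
abc = 13.6·4.2·16.5 = 942.48
R = abc/(4·Area) ≈ 942.48/(4·22.638) = 942.48/90.5519 ≈ 10.4082

R = 10.41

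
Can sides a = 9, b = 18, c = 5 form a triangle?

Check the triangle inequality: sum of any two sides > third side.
a + b vs c: 9 + 18 = 27 > 5  ✓
a + c vs b: 9 + 5 = 14 ≤ 18  ✗
b + c vs a: 18 + 5 = 23 > 9  ✓

No: 9 + 5 = 14 is not > 18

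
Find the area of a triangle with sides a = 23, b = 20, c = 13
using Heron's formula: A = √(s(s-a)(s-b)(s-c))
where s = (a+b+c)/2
s = (23 + 20 + 13)/2 = 56/2 = 28
s − a = 5, s − b = 8, s − c = 15
s(s−a)(s−b)(s−c) = 28·5·8·15 = 16800
Area = √16800 ≈ 129.615

s = 28.0, Area = 129.6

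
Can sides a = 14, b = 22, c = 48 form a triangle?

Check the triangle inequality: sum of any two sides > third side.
a + b vs c: 14 + 22 = 36 ≤ 48  ✗
a + c vs b: 14 + 48 = 62 > 22  ✓
b + c vs a: 22 + 48 = 70 > 14  ✓

No: 14 + 22 = 36 is not > 48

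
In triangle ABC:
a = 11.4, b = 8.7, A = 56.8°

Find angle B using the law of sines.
a/sin(A) = b/sin(B)  ⇒  sin(B) = b·sin(A)/a = 8.7·sin(56.8°)/11.4
sin(56.8°) ≈ 0.836764
sin(B) ≈ 8.7·0.836764/11.4 ≈ 7.27985/11.4 ≈ 0.638583
B = arcsin(0.638583) ≈ 39.6863°
(Since b ≤ a we need B ≤ A, so the obtuse alternative 180° − 39.6863° ≈ 140.314° is rejected.)

B = 39.69°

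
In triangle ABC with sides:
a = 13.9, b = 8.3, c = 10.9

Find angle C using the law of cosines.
c² = a² + b² − 2ab·cos(C)  ⇒  cos(C) = (a² + b² − c²)/(2ab)
cos(C) = (13.9² + 8.3² − 10.9²)/(2·13.9·8.3) = (193.21 + 68.89 − 118.81)/230.74 = 143.29/230.74 ≈ 0.621002
C = arccos(0.621002) ≈ 51.6107°

C = 51.61°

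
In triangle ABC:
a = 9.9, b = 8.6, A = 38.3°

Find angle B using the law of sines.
a/sin(A) = b/sin(B)  ⇒  sin(B) = b·sin(A)/a = 8.6·sin(38.3°)/9.9
sin(38.3°) ≈ 0.619779
sin(B) ≈ 8.6·0.619779/9.9 ≈ 5.3301/9.9 ≈ 0.538394
B = arcsin(0.538394) ≈ 32.5744°
(Since b ≤ a we need B ≤ A, so the obtuse alternative 180° − 32.5744° ≈ 147.426° is rejected.)

B = 32.57°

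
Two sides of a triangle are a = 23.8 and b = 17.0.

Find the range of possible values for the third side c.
Triangle inequality: |a − b| < c < a + b
|a − b| = |23.8 − 17.0| = 6.8
a + b = 23.8 + 17.0 = 40.8

6.8 < c < 40.8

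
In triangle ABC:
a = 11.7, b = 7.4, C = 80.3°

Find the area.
Two sides and the included angle (SAS): A = ½·a·b·sin(C) = ½·11.7·7.4·sin(80.3°)
sin(80.3°) ≈ 0.985703
A ≈ ½·86.58·0.985703 = 43.29·0.985703 ≈ 42.6711

Area = 42.67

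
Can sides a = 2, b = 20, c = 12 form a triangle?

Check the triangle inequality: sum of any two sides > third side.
a + b vs c: 2 + 20 = 22 > 12  ✓
a + c vs b: 2 + 12 = 14 ≤ 20  ✗
b + c vs a: 20 + 12 = 32 > 2  ✓

No: 2 + 12 = 14 is not > 20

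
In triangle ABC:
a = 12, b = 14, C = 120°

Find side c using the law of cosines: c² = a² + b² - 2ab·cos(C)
c² = 12² + 14² − 2·12·14·cos(120°)
cos(120°) ≈ -0.5
c² ≈ 144 + 196 − 336·(-0.5) ≈ 340 + 168 ≈ 508
c ≈ √508 ≈ 22.5389

c = 22.54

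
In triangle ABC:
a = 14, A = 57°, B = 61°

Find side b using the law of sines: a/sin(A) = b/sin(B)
a/sin(A) = b/sin(B)  ⇒  b = a·sin(B)/sin(A) = 14·sin(61°)/sin(57°)
sin(61°) ≈ 0.87462, sin(57°) ≈ 0.838671
b ≈ 14·0.87462/0.838671 ≈ 12.2447/0.838671 ≈ 14.6001

b = 14.6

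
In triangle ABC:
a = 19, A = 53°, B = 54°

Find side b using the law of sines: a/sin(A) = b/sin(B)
a/sin(A) = b/sin(B)  ⇒  b = a·sin(B)/sin(A) = 19·sin(54°)/sin(53°)
sin(54°) ≈ 0.809017, sin(53°) ≈ 0.798636
b ≈ 19·0.809017/0.798636 ≈ 15.3713/0.798636 ≈ 19.247

b = 19.25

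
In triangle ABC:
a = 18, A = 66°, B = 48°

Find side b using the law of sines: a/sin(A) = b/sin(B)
a/sin(A) = b/sin(B)  ⇒  b = a·sin(B)/sin(A) = 18·sin(48°)/sin(66°)
sin(48°) ≈ 0.743145, sin(66°) ≈ 0.913545
b ≈ 18·0.743145/0.913545 ≈ 13.3766/0.913545 ≈ 14.6425

b = 14.64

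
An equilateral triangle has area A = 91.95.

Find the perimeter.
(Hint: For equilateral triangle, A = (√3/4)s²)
A = (√3/4)s²  ⇒  s² = 4A/√3 = 4·91.95/√3 = 367.8/1.73205 ≈ 212.349
s ≈ √212.349 ≈ 14.5722
Perimeter = 3s ≈ 3·14.5722 ≈ 43.7166

Perimeter = 43.72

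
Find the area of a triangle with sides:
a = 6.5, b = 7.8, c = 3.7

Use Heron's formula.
s = (6.5 + 7.8 + 3.7)/2 = 18/2 = 9
s − a = 2.5, s − b = 1.2, s − c = 5.3
s(s−a)(s−b)(s−c) = 9·2.5·1.2·5.3 ≈ 143.1
Area = √143.1 ≈ 11.9624

Area = 11.96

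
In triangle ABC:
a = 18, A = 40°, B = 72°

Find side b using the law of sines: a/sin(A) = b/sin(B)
a/sin(A) = b/sin(B)  ⇒  b = a·sin(B)/sin(A) = 18·sin(72°)/sin(40°)
sin(72°) ≈ 0.951057, sin(40°) ≈ 0.642788
b ≈ 18·0.951057/0.642788 ≈ 17.119/0.642788 ≈ 26.6325

b = 26.63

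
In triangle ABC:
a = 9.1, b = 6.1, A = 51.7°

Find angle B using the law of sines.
a/sin(A) = b/sin(B)  ⇒  sin(B) = b·sin(A)/a = 6.1·sin(51.7°)/9.1
sin(51.7°) ≈ 0.784776
sin(B) ≈ 6.1·0.784776/9.1 ≈ 4.78714/9.1 ≈ 0.526059
B = arcsin(0.526059) ≈ 31.7396°
(Since b ≤ a we need B ≤ A, so the obtuse alternative 180° − 31.7396° ≈ 148.26° is rejected.)

B = 31.74°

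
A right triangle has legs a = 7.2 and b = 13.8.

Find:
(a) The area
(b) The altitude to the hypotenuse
(a) The legs are perpendicular, so Area = ½·a·b = ½·7.2·13.8 = ½·99.36 = 49.68
(b) Hypotenuse c = √(a² + b²) = √(51.84 + 190.44) = √242.28 ≈ 15.5653
    Area = ½·c·h_c  ⇒  h_c = 2·Area/c = 99.36/15.5653 ≈ 6.38341

Area = 49.68, h_c = 6.383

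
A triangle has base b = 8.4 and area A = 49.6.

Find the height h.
A = ½·b·h  ⇒  h = 2A/b = 2·49.6/8.4 = 99.2/8.4 ≈ 11.8095

h = 11.81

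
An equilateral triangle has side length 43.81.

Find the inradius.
r = Area/s with s the semi-perimeter.
Area = (√3/4)·43.81² = (√3/4)·1919.3161 ≈ 0.433013·1919.3161 ≈ 831.088
s = 3·43.81/2 = 65.715
r ≈ 831.088/65.715 ≈ 12.6469
(Equivalently r = side/(2√3) = 43.81/3.4641 ≈ 12.6469.)

r = 12.65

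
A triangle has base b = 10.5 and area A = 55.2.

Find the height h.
A = ½·b·h  ⇒  h = 2A/b = 2·55.2/10.5 = 110.4/10.5 ≈ 10.5143

h = 10.51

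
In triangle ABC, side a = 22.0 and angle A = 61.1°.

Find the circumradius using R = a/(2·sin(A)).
R = a/(2·sin(A)) = 22.0/(2·sin(61.1°))
sin(61.1°) ≈ 0.875465
R ≈ 22.0/(2·0.875465) = 22.0/1.75093 ≈ 12.5648

R = 12.56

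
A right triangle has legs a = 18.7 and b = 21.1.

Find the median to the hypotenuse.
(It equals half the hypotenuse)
Hypotenuse c = √(a² + b²) = √(349.69 + 445.21) = √794.9 ≈ 28.194
Median to hypotenuse = c/2 ≈ 28.194/2 ≈ 14.097

Median = 14.1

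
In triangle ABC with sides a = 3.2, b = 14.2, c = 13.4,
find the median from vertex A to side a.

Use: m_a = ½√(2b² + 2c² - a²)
m_a = ½√(2·14.2² + 2·13.4² − 3.2²) = ½√(2·201.64 + 2·179.56 − 10.24) = ½√(403.28 + 359.12 − 10.24) = ½√752.16
√752.16 ≈ 27.4255, so m_a ≈ 13.7128

m_a = 13.71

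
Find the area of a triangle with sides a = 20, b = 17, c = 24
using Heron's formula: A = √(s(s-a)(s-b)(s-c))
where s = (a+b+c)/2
s = (20 + 17 + 24)/2 = 61/2 = 30.5
s − a = 10.5, s − b = 13.5, s − c = 6.5
s(s−a)(s−b)(s−c) = 30.5·10.5·13.5·6.5 = 28101.9375
Area = √28101.9375 ≈ 167.636

s = 30.5, Area = 167.6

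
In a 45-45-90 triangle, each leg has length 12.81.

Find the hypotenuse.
In a 45-45-90 triangle the sides are in ratio 1 : 1 : √2, so hypotenuse = leg·√2.
Hypotenuse = 12.81·√2 ≈ 12.81·1.41421 ≈ 18.1161

Hypotenuse = 12.81√2 = 18.12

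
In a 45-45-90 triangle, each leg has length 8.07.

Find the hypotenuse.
In a 45-45-90 triangle the sides are in ratio 1 : 1 : √2, so hypotenuse = leg·√2.
Hypotenuse = 8.07·√2 ≈ 8.07·1.41421 ≈ 11.4127

Hypotenuse = 8.07√2 = 11.41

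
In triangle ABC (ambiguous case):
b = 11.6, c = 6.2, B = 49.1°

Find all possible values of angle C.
b/sin(B) = c/sin(C)  ⇒  sin(C) = c·sin(B)/b = 6.2·sin(49.1°)/11.6
sin(49.1°) ≈ 0.755853
sin(C) ≈ 6.2·0.755853/11.6 ≈ 4.68629/11.6 ≈ 0.403991
Candidate 1: C₁ = arcsin(0.403991) ≈ 23.8279°  →  A = 180° − 49.1° − 23.8279° ≈ 107.072° > 0, valid
Candidate 2: C₂ = 180° − C₁ ≈ 156.172°  →  A = 180° − 49.1° − 156.172° ≈ -25.2721° ≤ 0, not a valid triangle

C = 23.83° (one solution)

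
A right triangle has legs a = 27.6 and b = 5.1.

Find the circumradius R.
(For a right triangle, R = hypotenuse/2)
Hypotenuse c = √(a² + b²) = √(761.76 + 26.01) = √787.77 ≈ 28.0672
R = c/2 ≈ 28.0672/2 ≈ 14.0336

R = 14.03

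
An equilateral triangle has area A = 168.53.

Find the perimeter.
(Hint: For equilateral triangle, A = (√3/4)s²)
A = (√3/4)s²  ⇒  s² = 4A/√3 = 4·168.53/√3 = 674.12/1.73205 ≈ 389.203
s ≈ √389.203 ≈ 19.7282
Perimeter = 3s ≈ 3·19.7282 ≈ 59.1847

Perimeter = 59.18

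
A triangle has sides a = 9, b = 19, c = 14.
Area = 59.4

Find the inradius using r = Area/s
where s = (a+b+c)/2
s = (9 + 19 + 14)/2 = 42/2 = 21
r = Area/s = 59.4/21 ≈ 2.82857

r = 2.829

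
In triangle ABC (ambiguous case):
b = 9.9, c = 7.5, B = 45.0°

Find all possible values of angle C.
b/sin(B) = c/sin(C)  ⇒  sin(C) = c·sin(B)/b = 7.5·sin(45.0°)/9.9
sin(45.0°) ≈ 0.707107
sin(C) ≈ 7.5·0.707107/9.9 ≈ 5.3033/9.9 ≈ 0.535687
Candidate 1: C₁ = arcsin(0.535687) ≈ 32.3905°  →  A = 180° − 45.0° − 32.3905° ≈ 102.609° > 0, valid
Candidate 2: C₂ = 180° − C₁ ≈ 147.609°  →  A = 180° − 45.0° − 147.609° ≈ -12.6095° ≤ 0, not a valid triangle

C = 32.39° (one solution)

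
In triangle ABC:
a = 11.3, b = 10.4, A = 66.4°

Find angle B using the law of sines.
a/sin(A) = b/sin(B)  ⇒  sin(B) = b·sin(A)/a = 10.4·sin(66.4°)/11.3
sin(66.4°) ≈ 0.916363
sin(B) ≈ 10.4·0.916363/11.3 ≈ 9.53017/11.3 ≈ 0.843378
B = arcsin(0.843378) ≈ 57.4986°
(Since b ≤ a we need B ≤ A, so the obtuse alternative 180° − 57.4986° ≈ 122.501° is rejected.)

B = 57.5°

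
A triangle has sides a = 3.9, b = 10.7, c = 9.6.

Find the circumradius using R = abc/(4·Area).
First find the area with Heron's formula.
s = (3.9 + 10.7 + 9.6)/2 = 12.1
Area = √(s(s−a)(s−b)(s−c)) = √(12.1·8.2·1.4·2.5) ≈ √347.27 ≈ 18.6352
abc = 3.9·10.7·9.6 = 400.608
R = abc/(4·Area) ≈ 400.608/(4·18.6352) = 400.608/74.5407 ≈ 5.37435

R = 5.374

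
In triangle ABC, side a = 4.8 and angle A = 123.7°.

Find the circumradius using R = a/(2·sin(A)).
R = a/(2·sin(A)) = 4.8/(2·sin(123.7°))
sin(123.7°) ≈ 0.831954
R ≈ 4.8/(2·0.831954) = 4.8/1.66391 ≈ 2.88477

R = 2.885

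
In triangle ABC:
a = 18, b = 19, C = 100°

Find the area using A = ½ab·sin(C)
A = ½·a·b·sin(C) = ½·18·19·sin(100°)
sin(100°) ≈ 0.984808
A ≈ ½·342·0.984808 = 171·0.984808 ≈ 168.402

Area = 168.4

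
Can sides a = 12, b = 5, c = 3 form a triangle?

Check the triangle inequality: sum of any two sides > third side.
a + b vs c: 12 + 5 = 17 > 3  ✓
a + c vs b: 12 + 3 = 15 > 5  ✓
b + c vs a: 5 + 3 = 8 ≤ 12  ✗

No: 5 + 3 = 8 is not > 12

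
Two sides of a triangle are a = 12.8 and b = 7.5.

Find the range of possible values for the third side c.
Triangle inequality: |a − b| < c < a + b
|a − b| = |12.8 − 7.5| = 5.3
a + b = 12.8 + 7.5 = 20.3

5.3 < c < 20.3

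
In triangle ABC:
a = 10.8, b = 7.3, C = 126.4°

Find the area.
Two sides and the included angle (SAS): A = ½·a·b·sin(C) = ½·10.8·7.3·sin(126.4°)
sin(126.4°) ≈ 0.804894
A ≈ ½·78.84·0.804894 = 39.42·0.804894 ≈ 31.7289

Area = 31.73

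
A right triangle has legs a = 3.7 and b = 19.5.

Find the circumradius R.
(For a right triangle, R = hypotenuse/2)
Hypotenuse c = √(a² + b²) = √(13.69 + 380.25) = √393.94 ≈ 19.8479
R = c/2 ≈ 19.8479/2 ≈ 9.92396

R = 9.924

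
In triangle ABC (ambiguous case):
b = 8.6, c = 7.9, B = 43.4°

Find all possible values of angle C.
b/sin(B) = c/sin(C)  ⇒  sin(C) = c·sin(B)/b = 7.9·sin(43.4°)/8.6
sin(43.4°) ≈ 0.687088
sin(C) ≈ 7.9·0.687088/8.6 ≈ 5.42799/8.6 ≈ 0.631162
Candidate 1: C₁ = arcsin(0.631162) ≈ 39.1359°  →  A = 180° − 43.4° − 39.1359° ≈ 97.4641° > 0, valid
Candidate 2: C₂ = 180° − C₁ ≈ 140.864°  →  A = 180° − 43.4° − 140.864° ≈ -4.2641° ≤ 0, not a valid triangle

C = 39.14° (one solution)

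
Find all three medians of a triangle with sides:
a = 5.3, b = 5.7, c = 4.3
Median formula: m_a = ½√(2b² + 2c² − a²) (and cyclically). a² = 28.09, b² = 32.49, c² = 18.49.
m_a = ½√(2·32.49 + 2·18.49 − 28.09) = ½√73.87 ≈ ½·8.59477 ≈ 4.29738
m_b = ½√(2·28.09 + 2·18.49 − 32.49) = ½√60.67 ≈ ½·7.78909 ≈ 3.89455
m_c = ½√(2·28.09 + 2·32.49 − 18.49) = ½√102.67 ≈ ½·10.1326 ≈ 5.06631

m_a = 4.297, m_b = 3.895, m_c = 5.066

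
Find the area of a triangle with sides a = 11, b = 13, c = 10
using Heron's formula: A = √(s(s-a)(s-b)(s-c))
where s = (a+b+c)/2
s = (11 + 13 + 10)/2 = 34/2 = 17
s − a = 6, s − b = 4, s − c = 7
s(s−a)(s−b)(s−c) = 17·6·4·7 = 2856
Area = √2856 ≈ 53.4416

s = 17.0, Area = 53.44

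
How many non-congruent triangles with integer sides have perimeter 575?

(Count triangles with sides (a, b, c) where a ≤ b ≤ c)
Let a ≤ b ≤ c with a + b + c = 575. The only binding inequality is a + b > c, i.e. 575 − c > c, so c < 575/2; and c ≥ 575/3 since c is the largest side.
So 192 ≤ c ≤ 287. For each c, b runs from ⌈(575 − c)/2⌉ up to c (then a = 575 − b − c satisfies 1 ≤ a ≤ b automatically), giving c − ⌈(575 − c)/2⌉ + 1 choices.
Summing over c: 1 + 3 + 4 + 6 + … + 142 + 144  (96 terms, c = 192, …, 287) = 6960
Check (closed form: nearest integer to p²/48 for even p, (p+3)²/48 for odd p): (575+3)²/48 = 578²/48 = 334084/48 ≈ 6960.08 → 6960

6960 triangles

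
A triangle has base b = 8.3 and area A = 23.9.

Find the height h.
A = ½·b·h  ⇒  h = 2A/b = 2·23.9/8.3 = 47.8/8.3 ≈ 5.75904

h = 5.759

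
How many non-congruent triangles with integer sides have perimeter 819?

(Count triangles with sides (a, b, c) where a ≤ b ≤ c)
Let a ≤ b ≤ c with a + b + c = 819. The only binding inequality is a + b > c, i.e. 819 − c > c, so c < 819/2; and c ≥ 819/3 since c is the largest side.
So 273 ≤ c ≤ 409. For each c, b runs from ⌈(819 − c)/2⌉ up to c (then a = 819 − b − c satisfies 1 ≤ a ≤ b automatically), giving c − ⌈(819 − c)/2⌉ + 1 choices.
Summing over c: 1 + 2 + 4 + 5 + … + 203 + 205  (137 terms, c = 273, …, 409) = 14077
Check (closed form: nearest integer to p²/48 for even p, (p+3)²/48 for odd p): (819+3)²/48 = 822²/48 = 675684/48 ≈ 14076.75 → 14077

14077 triangles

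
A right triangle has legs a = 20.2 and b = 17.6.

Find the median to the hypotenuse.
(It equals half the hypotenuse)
Hypotenuse c = √(a² + b²) = √(408.04 + 309.76) = √717.8 ≈ 26.7918
Median to hypotenuse = c/2 ≈ 26.7918/2 ≈ 13.3959

Median = 13.4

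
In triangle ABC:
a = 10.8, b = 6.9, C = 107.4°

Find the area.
Two sides and the included angle (SAS): A = ½·a·b·sin(C) = ½·10.8·6.9·sin(107.4°)
sin(107.4°) ≈ 0.95424
A ≈ ½·74.52·0.95424 = 37.26·0.95424 ≈ 35.555

Area = 35.55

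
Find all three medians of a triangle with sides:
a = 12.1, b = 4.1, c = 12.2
Median formula: m_a = ½√(2b² + 2c² − a²) (and cyclically). a² = 146.41, b² = 16.81, c² = 148.84.
m_a = ½√(2·16.81 + 2·148.84 − 146.41) = ½√184.89 ≈ ½·13.5974 ≈ 6.79871
m_b = ½√(2·146.41 + 2·148.84 − 16.81) = ½√573.69 ≈ ½·23.9518 ≈ 11.9759
m_c = ½√(2·146.41 + 2·16.81 − 148.84) = ½√177.6 ≈ ½·13.3267 ≈ 6.66333

m_a = 6.799, m_b = 11.98, m_c = 6.663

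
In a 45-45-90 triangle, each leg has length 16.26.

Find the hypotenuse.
In a 45-45-90 triangle the sides are in ratio 1 : 1 : √2, so hypotenuse = leg·√2.
Hypotenuse = 16.26·√2 ≈ 16.26·1.41421 ≈ 22.9951

Hypotenuse = 16.26√2 = 23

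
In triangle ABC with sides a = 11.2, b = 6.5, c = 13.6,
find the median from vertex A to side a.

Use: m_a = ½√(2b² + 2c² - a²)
m_a = ½√(2·6.5² + 2·13.6² − 11.2²) = ½√(2·42.25 + 2·184.96 − 125.44) = ½√(84.5 + 369.92 − 125.44) = ½√328.98
√328.98 ≈ 18.1378, so m_a ≈ 9.0689

m_a = 9.069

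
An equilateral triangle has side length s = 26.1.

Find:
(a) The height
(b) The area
(a) The height splits the triangle into two 30-60-90 halves: h = s·√3/2 = 26.1·1.73205/2 ≈ 45.2065/2 ≈ 22.6033
(b) Area = (√3/4)·s² = (√3/4)·26.1² = (√3/4)·681.21 ≈ 0.433013·681.21 ≈ 294.973

Height = 22.6, Area = 295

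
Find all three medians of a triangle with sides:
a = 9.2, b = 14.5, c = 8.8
Median formula: m_a = ½√(2b² + 2c² − a²) (and cyclically). a² = 84.64, b² = 210.25, c² = 77.44.
m_a = ½√(2·210.25 + 2·77.44 − 84.64) = ½√490.74 ≈ ½·22.1527 ≈ 11.0763
m_b = ½√(2·84.64 + 2·77.44 − 210.25) = ½√113.91 ≈ ½·10.6729 ≈ 5.33643
m_c = ½√(2·84.64 + 2·210.25 − 77.44) = ½√512.34 ≈ ½·22.6349 ≈ 11.3175

m_a = 11.08, m_b = 5.336, m_c = 11.32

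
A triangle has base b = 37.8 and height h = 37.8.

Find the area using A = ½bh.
A = ½·b·h = ½·37.8·37.8 = ½·1428.84 = 714.42

Area = 714.42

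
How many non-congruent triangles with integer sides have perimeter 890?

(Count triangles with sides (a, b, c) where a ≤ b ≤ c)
Let a ≤ b ≤ c with a + b + c = 890. The only binding inequality is a + b > c, i.e. 890 − c > c, so c < 890/2; and c ≥ 890/3 since c is the largest side.
So 297 ≤ c ≤ 444. For each c, b runs from ⌈(890 − c)/2⌉ up to c (then a = 890 − b − c satisfies 1 ≤ a ≤ b automatically), giving c − ⌈(890 − c)/2⌉ + 1 choices.
Summing over c: 1 + 3 + 4 + 6 + … + 220 + 222  (148 terms, c = 297, …, 444) = 16502
Check (closed form: nearest integer to p²/48 for even p, (p+3)²/48 for odd p): 890²/48 = 792100/48 ≈ 16502.08 → 16502

16502 triangles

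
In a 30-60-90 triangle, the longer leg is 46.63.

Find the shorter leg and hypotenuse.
In a 30-60-90 triangle the sides are in ratio 1 : √3 : 2, so short leg = long leg/√3 and hypotenuse = 2·(short leg).
Short leg = 46.63/√3 ≈ 46.63/1.73205 ≈ 26.9218
Hypotenuse = 2·26.9218 ≈ 53.8437

Short leg = 26.92, Hypotenuse = 53.84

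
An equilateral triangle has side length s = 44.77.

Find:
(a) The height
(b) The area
(a) The height splits the triangle into two 30-60-90 halves: h = s·√3/2 = 44.77·1.73205/2 ≈ 77.5439/2 ≈ 38.772
(b) Area = (√3/4)·s² = (√3/4)·44.77² = (√3/4)·2004.3529 ≈ 0.433013·2004.3529 ≈ 867.91

Height = 38.77, Area = 867.9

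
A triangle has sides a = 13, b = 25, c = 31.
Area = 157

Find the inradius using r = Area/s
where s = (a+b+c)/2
s = (13 + 25 + 31)/2 = 69/2 = 34.5
r = Area/s = 157/34.5 ≈ 4.55072

r = 4.551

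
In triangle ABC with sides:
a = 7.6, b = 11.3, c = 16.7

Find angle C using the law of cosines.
c² = a² + b² − 2ab·cos(C)  ⇒  cos(C) = (a² + b² − c²)/(2ab)
cos(C) = (7.6² + 11.3² − 16.7²)/(2·7.6·11.3) = (57.76 + 127.69 − 278.89)/171.76 = -93.44/171.76 ≈ -0.544015
C = arccos(-0.544015) ≈ 122.957°

C = 123°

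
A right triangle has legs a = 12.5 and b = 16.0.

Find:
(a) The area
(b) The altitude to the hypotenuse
(a) The legs are perpendicular, so Area = ½·a·b = ½·12.5·16.0 = ½·200 = 100
(b) Hypotenuse c = √(a² + b²) = √(156.25 + 256) = √412.25 ≈ 20.3039
    Area = ½·c·h_c  ⇒  h_c = 2·Area/c = 200/20.3039 ≈ 9.8503

Area = 100, h_c = 9.85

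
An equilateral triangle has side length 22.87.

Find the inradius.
r = Area/s with s the semi-perimeter.
Area = (√3/4)·22.87² = (√3/4)·523.0369 ≈ 0.433013·523.0369 ≈ 226.482
s = 3·22.87/2 = 34.305
r ≈ 226.482/34.305 ≈ 6.602
(Equivalently r = side/(2√3) = 22.87/3.4641 ≈ 6.602.)

r = 6.602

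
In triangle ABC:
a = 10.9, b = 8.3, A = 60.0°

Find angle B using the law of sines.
a/sin(A) = b/sin(B)  ⇒  sin(B) = b·sin(A)/a = 8.3·sin(60.0°)/10.9
sin(60.0°) ≈ 0.866025
sin(B) ≈ 8.3·0.866025/10.9 ≈ 7.18801/10.9 ≈ 0.659451
B = arcsin(0.659451) ≈ 41.258°
(Since b ≤ a we need B ≤ A, so the obtuse alternative 180° − 41.258° ≈ 138.742° is rejected.)

B = 41.26°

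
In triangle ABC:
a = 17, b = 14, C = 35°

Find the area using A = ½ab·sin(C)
A = ½·a·b·sin(C) = ½·17·14·sin(35°)
sin(35°) ≈ 0.573576
A ≈ ½·238·0.573576 = 119·0.573576 ≈ 68.2556

Area = 68.26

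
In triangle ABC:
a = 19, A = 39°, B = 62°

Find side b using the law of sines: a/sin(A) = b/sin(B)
a/sin(A) = b/sin(B)  ⇒  b = a·sin(B)/sin(A) = 19·sin(62°)/sin(39°)
sin(62°) ≈ 0.882948, sin(39°) ≈ 0.62932
b ≈ 19·0.882948/0.62932 ≈ 16.776/0.62932 ≈ 26.6573

b = 26.66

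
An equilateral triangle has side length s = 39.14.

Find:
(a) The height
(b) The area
(a) The height splits the triangle into two 30-60-90 halves: h = s·√3/2 = 39.14·1.73205/2 ≈ 67.7925/2 ≈ 33.8962
(b) Area = (√3/4)·s² = (√3/4)·39.14² = (√3/4)·1531.9396 ≈ 0.433013·1531.9396 ≈ 663.349

Height = 33.9, Area = 663.3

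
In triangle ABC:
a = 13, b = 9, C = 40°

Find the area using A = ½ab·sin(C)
A = ½·a·b·sin(C) = ½·13·9·sin(40°)
sin(40°) ≈ 0.642788
A ≈ ½·117·0.642788 = 58.5·0.642788 ≈ 37.6031

Area = 37.6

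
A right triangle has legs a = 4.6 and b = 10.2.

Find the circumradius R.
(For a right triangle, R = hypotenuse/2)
Hypotenuse c = √(a² + b²) = √(21.16 + 104.04) = √125.2 ≈ 11.1893
R = c/2 ≈ 11.1893/2 ≈ 5.59464

R = 5.595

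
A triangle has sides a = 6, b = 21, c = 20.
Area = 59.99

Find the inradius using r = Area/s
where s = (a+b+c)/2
s = (6 + 21 + 20)/2 = 47/2 = 23.5
r = Area/s = 59.99/23.5 ≈ 2.55277

r = 2.553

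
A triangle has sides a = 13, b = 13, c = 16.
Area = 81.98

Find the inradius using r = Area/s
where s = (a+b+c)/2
s = (13 + 13 + 16)/2 = 42/2 = 21
r = Area/s = 81.98/21 ≈ 3.90381

r = 3.904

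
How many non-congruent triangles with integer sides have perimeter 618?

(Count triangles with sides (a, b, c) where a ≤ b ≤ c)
Let a ≤ b ≤ c with a + b + c = 618. The only binding inequality is a + b > c, i.e. 618 − c > c, so c < 618/2; and c ≥ 618/3 since c is the largest side.
So 206 ≤ c ≤ 308. For each c, b runs from ⌈(618 − c)/2⌉ up to c (then a = 618 − b − c satisfies 1 ≤ a ≤ b automatically), giving c − ⌈(618 − c)/2⌉ + 1 choices.
Summing over c: 1 + 2 + 4 + 5 + … + 152 + 154  (103 terms, c = 206, …, 308) = 7957
Check (closed form: nearest integer to p²/48 for even p, (p+3)²/48 for odd p): 618²/48 = 381924/48 ≈ 7956.75 → 7957

7957 triangles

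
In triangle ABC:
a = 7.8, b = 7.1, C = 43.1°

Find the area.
Two sides and the included angle (SAS): A = ½·a·b·sin(C) = ½·7.8·7.1·sin(43.1°)
sin(43.1°) ≈ 0.683274
A ≈ ½·55.38·0.683274 = 27.69·0.683274 ≈ 18.9199

Area = 18.92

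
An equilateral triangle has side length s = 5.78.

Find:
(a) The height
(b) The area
(a) The height splits the triangle into two 30-60-90 halves: h = s·√3/2 = 5.78·1.73205/2 ≈ 10.0113/2 ≈ 5.00563
(b) Area = (√3/4)·s² = (√3/4)·5.78² = (√3/4)·33.4084 ≈ 0.433013·33.4084 ≈ 14.4663

Height = 5.006, Area = 14.47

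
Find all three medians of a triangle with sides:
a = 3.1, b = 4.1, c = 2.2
Median formula: m_a = ½√(2b² + 2c² − a²) (and cyclically). a² = 9.61, b² = 16.81, c² = 4.84.
m_a = ½√(2·16.81 + 2·4.84 − 9.61) = ½√33.69 ≈ ½·5.80431 ≈ 2.90215
m_b = ½√(2·9.61 + 2·4.84 − 16.81) = ½√12.09 ≈ ½·3.47707 ≈ 1.73853
m_c = ½√(2·9.61 + 2·16.81 − 4.84) = ½√48 ≈ ½·6.9282 ≈ 3.4641

m_a = 2.902, m_b = 1.739, m_c = 3.464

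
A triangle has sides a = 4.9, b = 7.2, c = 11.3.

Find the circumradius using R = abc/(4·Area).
First find the area with Heron's formula.
s = (4.9 + 7.2 + 11.3)/2 = 11.7
Area = √(s(s−a)(s−b)(s−c)) = √(11.7·6.8·4.5·0.4) ≈ √143.208 ≈ 11.967
abc = 4.9·7.2·11.3 = 398.664
R = abc/(4·Area) ≈ 398.664/(4·11.967) = 398.664/47.8678 ≈ 8.32843

R = 8.328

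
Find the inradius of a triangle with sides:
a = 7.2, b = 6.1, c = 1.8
r = Area/s where s is the semi-perimeter.
s = (7.2 + 6.1 + 1.8)/2 = 15.1/2 = 7.55
Area = √(s(s−a)(s−b)(s−c)) = √(7.55·0.35·1.45·5.75) ≈ √22.0318 ≈ 4.69381
r ≈ 4.69381/7.55 ≈ 0.621697

r = 0.6217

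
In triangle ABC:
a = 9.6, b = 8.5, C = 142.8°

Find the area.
Two sides and the included angle (SAS): A = ½·a·b·sin(C) = ½·9.6·8.5·sin(142.8°)
sin(142.8°) ≈ 0.604599
A ≈ ½·81.6·0.604599 = 40.8·0.604599 ≈ 24.6676

Area = 24.67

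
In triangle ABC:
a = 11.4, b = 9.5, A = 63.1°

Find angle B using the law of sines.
a/sin(A) = b/sin(B)  ⇒  sin(B) = b·sin(A)/a = 9.5·sin(63.1°)/11.4
sin(63.1°) ≈ 0.891798
sin(B) ≈ 9.5·0.891798/11.4 ≈ 8.47208/11.4 ≈ 0.743165
B = arcsin(0.743165) ≈ 48.0017°
(Since b ≤ a we need B ≤ A, so the obtuse alternative 180° − 48.0017° ≈ 131.998° is rejected.)

B = 48°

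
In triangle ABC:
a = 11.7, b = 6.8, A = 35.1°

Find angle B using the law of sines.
a/sin(A) = b/sin(B)  ⇒  sin(B) = b·sin(A)/a = 6.8·sin(35.1°)/11.7
sin(35.1°) ≈ 0.575005
sin(B) ≈ 6.8·0.575005/11.7 ≈ 3.91004/11.7 ≈ 0.334191
B = arcsin(0.334191) ≈ 19.5234°
(Since b ≤ a we need B ≤ A, so the obtuse alternative 180° − 19.5234° ≈ 160.477° is rejected.)

B = 19.52°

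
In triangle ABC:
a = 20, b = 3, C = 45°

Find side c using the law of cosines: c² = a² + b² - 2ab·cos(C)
c² = 20² + 3² − 2·20·3·cos(45°)
cos(45°) ≈ 0.707107
c² ≈ 400 + 9 − 120·(0.707107) ≈ 409 − 84.8528 ≈ 324.147
c ≈ √324.147 ≈ 18.0041

c = 18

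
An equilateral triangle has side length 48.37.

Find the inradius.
r = Area/s with s the semi-perimeter.
Area = (√3/4)·48.37² = (√3/4)·2339.6569 ≈ 0.433013·2339.6569 ≈ 1013.1
s = 3·48.37/2 = 72.555
r ≈ 1013.1/72.555 ≈ 13.9632
(Equivalently r = side/(2√3) = 48.37/3.4641 ≈ 13.9632.)

r = 13.96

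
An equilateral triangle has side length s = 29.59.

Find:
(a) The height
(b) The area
(a) The height splits the triangle into two 30-60-90 halves: h = s·√3/2 = 29.59·1.73205/2 ≈ 51.2514/2 ≈ 25.6257
(b) Area = (√3/4)·s² = (√3/4)·29.59² = (√3/4)·875.5681 ≈ 0.433013·875.5681 ≈ 379.132

Height = 25.63, Area = 379.1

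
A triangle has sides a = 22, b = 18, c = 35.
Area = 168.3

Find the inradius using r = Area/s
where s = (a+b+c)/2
s = (22 + 18 + 35)/2 = 75/2 = 37.5
r = Area/s = 168.3/37.5 ≈ 4.488

r = 4.488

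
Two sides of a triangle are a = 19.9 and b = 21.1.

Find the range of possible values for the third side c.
Triangle inequality: |a − b| < c < a + b
|a − b| = |19.9 − 21.1| = 1.2
a + b = 19.9 + 21.1 = 41

1.2 < c < 41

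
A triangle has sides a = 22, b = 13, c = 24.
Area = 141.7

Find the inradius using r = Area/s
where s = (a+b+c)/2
s = (22 + 13 + 24)/2 = 59/2 = 29.5
r = Area/s = 141.7/29.5 ≈ 4.80339

r = 4.803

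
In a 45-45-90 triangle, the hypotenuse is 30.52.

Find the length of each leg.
In a 45-45-90 triangle hypotenuse = leg·√2, so leg = hypotenuse/√2.
Leg = 30.52/√2 ≈ 30.52/1.41421 ≈ 21.5809

Each leg = 21.58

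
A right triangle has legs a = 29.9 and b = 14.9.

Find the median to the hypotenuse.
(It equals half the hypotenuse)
Hypotenuse c = √(a² + b²) = √(894.01 + 222.01) = √1116.02 ≈ 33.4069
Median to hypotenuse = c/2 ≈ 33.4069/2 ≈ 16.7034

Median = 16.7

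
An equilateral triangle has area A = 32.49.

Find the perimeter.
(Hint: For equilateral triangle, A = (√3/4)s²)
A = (√3/4)s²  ⇒  s² = 4A/√3 = 4·32.49/√3 = 129.96/1.73205 ≈ 75.0324
s ≈ √75.0324 ≈ 8.66213
Perimeter = 3s ≈ 3·8.66213 ≈ 25.9864

Perimeter = 25.99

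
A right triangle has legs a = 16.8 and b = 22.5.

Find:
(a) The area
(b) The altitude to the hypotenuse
(a) The legs are perpendicular, so Area = ½·a·b = ½·16.8·22.5 = ½·378 = 189
(b) Hypotenuse c = √(a² + b²) = √(282.24 + 506.25) = √788.49 ≈ 28.0801
    Area = ½·c·h_c  ⇒  h_c = 2·Area/c = 378/28.0801 ≈ 13.4615

Area = 189, h_c = 13.46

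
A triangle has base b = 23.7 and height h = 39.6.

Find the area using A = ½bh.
A = ½·b·h = ½·23.7·39.6 = ½·938.52 = 469.26

Area = 469.26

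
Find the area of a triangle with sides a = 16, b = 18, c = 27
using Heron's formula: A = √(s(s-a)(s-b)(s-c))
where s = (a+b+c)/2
s = (16 + 18 + 27)/2 = 61/2 = 30.5
s − a = 14.5, s − b = 12.5, s − c = 3.5
s(s−a)(s−b)(s−c) = 30.5·14.5·12.5·3.5 = 19348.4375
Area = √19348.4375 ≈ 139.099

s = 30.5, Area = 139.1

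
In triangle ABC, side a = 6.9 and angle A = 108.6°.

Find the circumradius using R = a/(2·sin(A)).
R = a/(2·sin(A)) = 6.9/(2·sin(108.6°))
sin(108.6°) ≈ 0.947768
R ≈ 6.9/(2·0.947768) = 6.9/1.89554 ≈ 3.64013

R = 3.64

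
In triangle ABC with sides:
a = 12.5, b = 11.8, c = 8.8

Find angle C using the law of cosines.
c² = a² + b² − 2ab·cos(C)  ⇒  cos(C) = (a² + b² − c²)/(2ab)
cos(C) = (12.5² + 11.8² − 8.8²)/(2·12.5·11.8) = (156.25 + 139.24 − 77.44)/295 = 218.05/295 ≈ 0.739153
C = arccos(0.739153) ≈ 42.3407°

C = 42.34°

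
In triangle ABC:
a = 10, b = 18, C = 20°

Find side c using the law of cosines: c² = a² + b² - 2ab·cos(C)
c² = 10² + 18² − 2·10·18·cos(20°)
cos(20°) ≈ 0.939693
c² ≈ 100 + 324 − 360·(0.939693) ≈ 424 − 338.289 ≈ 85.7107
c ≈ √85.7107 ≈ 9.258

c = 9.258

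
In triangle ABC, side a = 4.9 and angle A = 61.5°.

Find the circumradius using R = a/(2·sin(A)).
R = a/(2·sin(A)) = 4.9/(2·sin(61.5°))
sin(61.5°) ≈ 0.878817
R ≈ 4.9/(2·0.878817) = 4.9/1.75763 ≈ 2.78784

R = 2.788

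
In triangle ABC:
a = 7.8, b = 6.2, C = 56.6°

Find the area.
Two sides and the included angle (SAS): A = ½·a·b·sin(C) = ½·7.8·6.2·sin(56.6°)
sin(56.6°) ≈ 0.834848
A ≈ ½·48.36·0.834848 = 24.18·0.834848 ≈ 20.1866

Area = 20.19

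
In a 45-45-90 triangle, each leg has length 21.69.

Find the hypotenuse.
In a 45-45-90 triangle the sides are in ratio 1 : 1 : √2, so hypotenuse = leg·√2.
Hypotenuse = 21.69·√2 ≈ 21.69·1.41421 ≈ 30.6743

Hypotenuse = 21.69√2 = 30.67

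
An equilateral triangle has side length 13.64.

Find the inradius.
r = Area/s with s the semi-perimeter.
Area = (√3/4)·13.64² = (√3/4)·186.0496 ≈ 0.433013·186.0496 ≈ 80.5618
s = 3·13.64/2 = 20.46
r ≈ 80.5618/20.46 ≈ 3.93753
(Equivalently r = side/(2√3) = 13.64/3.4641 ≈ 3.93753.)

r = 3.938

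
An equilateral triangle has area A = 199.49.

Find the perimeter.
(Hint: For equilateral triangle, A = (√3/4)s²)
A = (√3/4)s²  ⇒  s² = 4A/√3 = 4·199.49/√3 = 797.96/1.73205 ≈ 460.702
s ≈ √460.702 ≈ 21.464
Perimeter = 3s ≈ 3·21.464 ≈ 64.3919

Perimeter = 64.39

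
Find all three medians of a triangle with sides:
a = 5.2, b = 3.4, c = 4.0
Median formula: m_a = ½√(2b² + 2c² − a²) (and cyclically). a² = 27.04, b² = 11.56, c² = 16.
m_a = ½√(2·11.56 + 2·16 − 27.04) = ½√28.08 ≈ ½·5.29906 ≈ 2.64953
m_b = ½√(2·27.04 + 2·16 − 11.56) = ½√74.52 ≈ ½·8.6325 ≈ 4.31625
m_c = ½√(2·27.04 + 2·11.56 − 16) = ½√61.2 ≈ ½·7.82304 ≈ 3.91152

m_a = 2.65, m_b = 4.316, m_c = 3.912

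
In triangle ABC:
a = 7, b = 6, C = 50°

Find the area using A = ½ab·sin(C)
A = ½·a·b·sin(C) = ½·7·6·sin(50°)
sin(50°) ≈ 0.766044
A ≈ ½·42·0.766044 = 21·0.766044 ≈ 16.0869

Area = 16.09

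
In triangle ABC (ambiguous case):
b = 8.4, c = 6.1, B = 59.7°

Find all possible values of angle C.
b/sin(B) = c/sin(C)  ⇒  sin(C) = c·sin(B)/b = 6.1·sin(59.7°)/8.4
sin(59.7°) ≈ 0.863396
sin(C) ≈ 6.1·0.863396/8.4 ≈ 5.26671/8.4 ≈ 0.62699
Candidate 1: C₁ = arcsin(0.62699) ≈ 38.8284°  →  A = 180° − 59.7° − 38.8284° ≈ 81.4716° > 0, valid
Candidate 2: C₂ = 180° − C₁ ≈ 141.172°  →  A = 180° − 59.7° − 141.172° ≈ -20.8716° ≤ 0, not a valid triangle

C = 38.83° (one solution)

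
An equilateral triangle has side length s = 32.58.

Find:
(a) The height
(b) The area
(a) The height splits the triangle into two 30-60-90 halves: h = s·√3/2 = 32.58·1.73205/2 ≈ 56.4302/2 ≈ 28.2151
(b) Area = (√3/4)·s² = (√3/4)·32.58² = (√3/4)·1061.4564 ≈ 0.433013·1061.4564 ≈ 459.624

Height = 28.22, Area = 459.6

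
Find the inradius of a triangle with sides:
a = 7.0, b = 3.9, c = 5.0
r = Area/s where s is the semi-perimeter.
s = (7.0 + 3.9 + 5.0)/2 = 15.9/2 = 7.95
Area = √(s(s−a)(s−b)(s−c)) = √(7.95·0.95·4.05·2.95) ≈ √90.2335 ≈ 9.49913
r ≈ 9.49913/7.95 ≈ 1.19486

r = 1.195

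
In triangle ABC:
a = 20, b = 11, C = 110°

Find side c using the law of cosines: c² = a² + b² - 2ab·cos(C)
c² = 20² + 11² − 2·20·11·cos(110°)
cos(110°) ≈ -0.34202
c² ≈ 400 + 121 − 440·(-0.34202) ≈ 521 + 150.489 ≈ 671.489
c ≈ √671.489 ≈ 25.9131

c = 25.91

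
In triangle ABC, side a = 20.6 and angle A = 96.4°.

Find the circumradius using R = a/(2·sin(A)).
R = a/(2·sin(A)) = 20.6/(2·sin(96.4°))
sin(96.4°) ≈ 0.993768
R ≈ 20.6/(2·0.993768) = 20.6/1.98754 ≈ 10.3646

R = 10.36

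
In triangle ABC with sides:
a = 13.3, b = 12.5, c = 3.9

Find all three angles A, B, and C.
Law of cosines for each angle (a² = 176.89, b² = 156.25, c² = 15.21):
cos(A) = (b² + c² − a²)/(2bc) = (156.25 + 15.21 − 176.89)/(2·12.5·3.9) = -5.43/97.5 ≈ -0.0556923  ⇒  A ≈ 93.1926°
cos(B) = (a² + c² − b²)/(2ac) = (176.89 + 15.21 − 156.25)/(2·13.3·3.9) = 35.85/103.74 ≈ 0.345575  ⇒  B ≈ 69.7831°
cos(C) = (a² + b² − c²)/(2ab) = (176.89 + 156.25 − 15.21)/(2·13.3·12.5) = 317.93/332.5 ≈ 0.95618  ⇒  C ≈ 17.0243°
Check: A + B + C ≈ 180°

A = 93.19°, B = 69.78°, C = 17.02°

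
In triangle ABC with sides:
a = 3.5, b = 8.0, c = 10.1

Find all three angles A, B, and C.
Law of cosines for each angle (a² = 12.25, b² = 64, c² = 102.01):
cos(A) = (b² + c² − a²)/(2bc) = (64 + 102.01 − 12.25)/(2·8.0·10.1) = 153.76/161.6 ≈ 0.951485  ⇒  A ≈ 17.9204°
cos(B) = (a² + c² − b²)/(2ac) = (12.25 + 102.01 − 64)/(2·3.5·10.1) = 50.26/70.7 ≈ 0.710891  ⇒  B ≈ 44.6925°
cos(C) = (a² + b² − c²)/(2ab) = (12.25 + 64 − 102.01)/(2·3.5·8.0) = -25.76/56 ≈ -0.46  ⇒  C ≈ 117.387°
Check: A + B + C ≈ 180°

A = 17.92°, B = 44.69°, C = 117.4°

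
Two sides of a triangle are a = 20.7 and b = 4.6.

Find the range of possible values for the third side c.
Triangle inequality: |a − b| < c < a + b
|a − b| = |20.7 − 4.6| = 16.1
a + b = 20.7 + 4.6 = 25.3

16.1 < c < 25.3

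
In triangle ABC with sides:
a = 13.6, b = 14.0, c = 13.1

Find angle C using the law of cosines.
c² = a² + b² − 2ab·cos(C)  ⇒  cos(C) = (a² + b² − c²)/(2ab)
cos(C) = (13.6² + 14.0² − 13.1²)/(2·13.6·14.0) = (184.96 + 196 − 171.61)/380.8 = 209.35/380.8 ≈ 0.549764
C = arccos(0.549764) ≈ 56.6492°

C = 56.65°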